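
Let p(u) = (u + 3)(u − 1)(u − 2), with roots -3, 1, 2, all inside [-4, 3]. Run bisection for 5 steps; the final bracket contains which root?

-3

m = -0.5, p(m) = 9.375 (+); new bracket [-4, -0.5]
m = -2.25, p(m) = 10.359375 (+); new bracket [-4, -2.25]
m = -3.125, p(m) = -2.642578 (−); new bracket [-3.125, -2.25]
m = -2.6875, p(m) = 5.4016 (+); new bracket [-3.125, -2.6875]
m = -2.90625, p(m) = 1.7967 (+); new bracket [-3.125, -2.90625]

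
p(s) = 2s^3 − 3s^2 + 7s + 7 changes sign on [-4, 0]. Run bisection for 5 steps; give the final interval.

[-0.75, -0.625]

midpoint -2: p = -35 < 0 → [-2, 0]
midpoint -1: p = -5 < 0 → [-1, 0]
midpoint -0.5: p = 2.5 > 0 → [-1, -0.5]
midpoint -0.75: p = -0.7812 < 0 → [-0.75, -0.5]
midpoint -0.625: p = 0.9648 > 0 → [-0.75, -0.625]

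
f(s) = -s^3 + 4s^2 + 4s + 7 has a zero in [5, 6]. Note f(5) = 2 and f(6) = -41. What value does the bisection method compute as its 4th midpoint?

5.0625

f(5.5) = -16.375 < 0, so the root lies in [5, 5.5]
f(5.25) = -6.453125 < 0, so the root lies in [5, 5.25]
f(5.125) = -2.048828 < 0, so the root lies in [5, 5.125]
f(5.0625) = 0.0193 > 0, so the root lies in [5.0625, 5.125]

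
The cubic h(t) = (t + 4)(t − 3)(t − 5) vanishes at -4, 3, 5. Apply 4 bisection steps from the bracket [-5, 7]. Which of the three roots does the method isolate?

-4

t = 1 gives h = 40, positive; keep [-5, 1]
t = -2 gives h = 70, positive; keep [-5, -2]
t = -3.5 gives h = 27.625, positive; keep [-5, -3.5]
t = -4.25 gives h = -16.7656, negative; keep [-4.25, -3.5]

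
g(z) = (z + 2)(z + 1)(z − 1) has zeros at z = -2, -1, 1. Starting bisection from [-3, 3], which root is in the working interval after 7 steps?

1

z = 0 gives g = -2, negative; keep [0, 3]
z = 1.5 gives g = 4.375, positive; keep [0, 1.5]
z = 0.75 gives g = -1.203125, negative; keep [0.75, 1.5]
z = 1.125 gives g = 0.8301, positive; keep [0.75, 1.125]
z = 0.9375 gives g = -0.3557, negative; keep [0.9375, 1.125]
z = 1.03125 gives g = 0.1924, positive; keep [0.9375, 1.03125]
z = 0.984375 gives g = -0.0925, negative; keep [0.984375, 1.03125]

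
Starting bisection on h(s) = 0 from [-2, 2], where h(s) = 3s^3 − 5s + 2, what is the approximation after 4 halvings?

-1.25

m = 0, h(m) = 2 (+); new bracket [-2, 0]
m = -1, h(m) = 4 (+); new bracket [-2, -1]
m = -1.5, h(m) = -0.625 (−); new bracket [-1.5, -1]
m = -1.25, h(m) = 2.3906 (+); new bracket [-1.5, -1.25]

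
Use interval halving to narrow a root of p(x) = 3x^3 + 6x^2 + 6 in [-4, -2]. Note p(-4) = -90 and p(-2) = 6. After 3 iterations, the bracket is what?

[-2.5, -2.25]

p(-3) = -21 < 0, so the root lies in [-3, -2]
p(-2.5) = -3.375 < 0, so the root lies in [-2.5, -2]
p(-2.25) = 2.203125 > 0, so the root lies in [-2.5, -2.25]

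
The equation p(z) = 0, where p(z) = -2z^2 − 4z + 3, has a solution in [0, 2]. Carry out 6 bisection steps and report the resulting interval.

p(1) = -3 < 0, so the root lies in [0, 1]
p(0.5) = 0.5 > 0, so the root lies in [0.5, 1]
p(0.75) = -1.125 < 0, so the root lies in [0.5, 0.75]
p(0.625) = -0.2812 < 0, so the root lies in [0.5, 0.625]
p(0.5625) = 0.1172 > 0, so the root lies in [0.5625, 0.625]
p(0.59375) = -0.0801 < 0, so the root lies in [0.5625, 0.59375]

[0.5625, 0.59375]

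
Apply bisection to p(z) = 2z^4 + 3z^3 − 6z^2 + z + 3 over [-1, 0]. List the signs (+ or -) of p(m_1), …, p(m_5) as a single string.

+--+-

z = -0.5 gives p = 0.75, positive; keep [-1, -0.5]
z = -0.75 gives p = -1.757812, negative; keep [-0.75, -0.5]
z = -0.625 gives p = -0.395996, negative; keep [-0.625, -0.5]
z = -0.5625 gives p = 0.2054, positive; keep [-0.625, -0.5625]
z = -0.59375 gives p = -0.0884, negative; keep [-0.59375, -0.5625]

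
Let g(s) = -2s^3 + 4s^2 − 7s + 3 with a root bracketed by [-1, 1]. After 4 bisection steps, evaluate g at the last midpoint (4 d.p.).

-0.3008

m = 0, g(m) = 3 (+); new bracket [0, 1]
m = 0.5, g(m) = 0.25 (+); new bracket [0.5, 1]
m = 0.75, g(m) = -0.84375 (−); new bracket [0.5, 0.75]
m = 0.625, g(m) = -0.3008 (−); new bracket [0.5, 0.625]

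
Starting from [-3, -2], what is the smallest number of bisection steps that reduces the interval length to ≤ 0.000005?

Width after n steps is 1/2^n. Need 2^n ≥ 1/0.000005 = 200000.
2^17 = 131072 < 200000 ≤ 2^18 = 262144, so n = 18.

18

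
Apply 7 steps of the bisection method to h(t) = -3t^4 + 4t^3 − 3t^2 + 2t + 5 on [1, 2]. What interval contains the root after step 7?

[1.4765625, 1.484375]

m = 1.5, h(m) = -0.4375 (−); new bracket [1, 1.5]
m = 1.25, h(m) = 3.300781 (+); new bracket [1.25, 1.5]
m = 1.375, h(m) = 1.753174 (+); new bracket [1.375, 1.5]
m = 1.4375, h(m) = 0.7475 (+); new bracket [1.4375, 1.5]
m = 1.46875, h(m) = 0.1786 (+); new bracket [1.46875, 1.5]
m = 1.484375, h(m) = -0.1234 (−); new bracket [1.46875, 1.484375]
m = 1.4765625, h(m) = 0.0291 (+); new bracket [1.4765625, 1.484375]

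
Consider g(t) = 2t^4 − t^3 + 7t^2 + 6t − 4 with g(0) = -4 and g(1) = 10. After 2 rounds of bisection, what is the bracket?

[0.25, 0.5]

midpoint 0.5: g = 0.75 > 0 → [0, 0.5]
midpoint 0.25: g = -2.070312 < 0 → [0.25, 0.5]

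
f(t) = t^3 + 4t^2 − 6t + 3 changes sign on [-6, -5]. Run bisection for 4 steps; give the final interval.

[-5.3125, -5.25]

midpoint -5.5: f = -9.375 < 0 → [-5.5, -5]
midpoint -5.25: f = 0.046875 > 0 → [-5.5, -5.25]
midpoint -5.375: f = -4.474609 < 0 → [-5.375, -5.25]
midpoint -5.3125: f = -2.1672 < 0 → [-5.3125, -5.25]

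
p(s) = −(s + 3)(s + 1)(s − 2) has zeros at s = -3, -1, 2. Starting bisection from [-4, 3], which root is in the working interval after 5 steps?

2

m = -0.5, p(m) = 3.125 (+); new bracket [-0.5, 3]
m = 1.25, p(m) = 7.171875 (+); new bracket [1.25, 3]
m = 2.125, p(m) = -2.001953 (−); new bracket [1.25, 2.125]
m = 1.6875, p(m) = 3.9368 (+); new bracket [1.6875, 2.125]
m = 1.90625, p(m) = 1.3368 (+); new bracket [1.90625, 2.125]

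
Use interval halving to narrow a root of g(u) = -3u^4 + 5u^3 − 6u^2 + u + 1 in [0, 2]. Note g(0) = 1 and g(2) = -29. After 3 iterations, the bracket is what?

[0.5, 0.75]

m = 1, g(m) = -2 (−); new bracket [0, 1]
m = 0.5, g(m) = 0.4375 (+); new bracket [0.5, 1]
m = 0.75, g(m) = -0.464844 (−); new bracket [0.5, 0.75]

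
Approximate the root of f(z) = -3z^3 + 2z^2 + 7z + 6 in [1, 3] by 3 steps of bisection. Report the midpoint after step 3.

z = 2 gives f = 4, positive; keep [2, 3]
z = 2.5 gives f = -10.875, negative; keep [2, 2.5]
z = 2.25 gives f = -2.296875, negative; keep [2, 2.25]

2.25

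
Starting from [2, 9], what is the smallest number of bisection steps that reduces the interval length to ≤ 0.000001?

Width after n steps is 7/2^n. Need 2^n ≥ 7/0.000001 = 7000000.
2^22 = 4194304 < 7000000 ≤ 2^23 = 8388608, so n = 23.

23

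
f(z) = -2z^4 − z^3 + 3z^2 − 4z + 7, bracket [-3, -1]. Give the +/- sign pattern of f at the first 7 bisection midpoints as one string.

z = -2 gives f = 3, positive; keep [-3, -2]
z = -2.5 gives f = -26.75, negative; keep [-2.5, -2]
z = -2.25 gives f = -8.679688, negative; keep [-2.25, -2]
z = -2.125 gives f = -2.1392, negative; keep [-2.125, -2]
z = -2.0625 gives f = 0.594, positive; keep [-2.125, -2.0625]
z = -2.09375 gives f = -0.7303, negative; keep [-2.09375, -2.0625]
z = -2.078125 gives f = -0.0578, negative; keep [-2.078125, -2.0625]

+---+--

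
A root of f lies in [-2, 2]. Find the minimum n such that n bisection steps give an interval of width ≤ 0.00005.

17

Width after n steps is 4/2^n. Need 2^n ≥ 4/0.00005 = 80000.
2^16 = 65536 < 80000 ≤ 2^17 = 131072, so n = 17.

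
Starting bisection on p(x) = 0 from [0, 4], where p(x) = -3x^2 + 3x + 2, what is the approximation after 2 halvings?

1

x = 2 gives p = -4, negative; keep [0, 2]
x = 1 gives p = 2, positive; keep [1, 2]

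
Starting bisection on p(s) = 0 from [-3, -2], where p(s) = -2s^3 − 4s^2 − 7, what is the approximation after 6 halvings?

m = -2.5, p(m) = -0.75 (−); new bracket [-3, -2.5]
m = -2.75, p(m) = 4.34375 (+); new bracket [-2.75, -2.5]
m = -2.625, p(m) = 1.613281 (+); new bracket [-2.625, -2.5]
m = -2.5625, p(m) = 0.3872 (+); new bracket [-2.5625, -2.5]
m = -2.53125, p(m) = -0.1923 (−); new bracket [-2.5625, -2.53125]
m = -2.546875, p(m) = 0.0947 (+); new bracket [-2.546875, -2.53125]

-2.546875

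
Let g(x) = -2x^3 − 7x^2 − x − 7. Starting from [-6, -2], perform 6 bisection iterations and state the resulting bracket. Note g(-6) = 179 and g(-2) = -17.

midpoint -4: g = 13 > 0 → [-4, -2]
midpoint -3: g = -13 < 0 → [-4, -3]
midpoint -3.5: g = -3.5 < 0 → [-4, -3.5]
midpoint -3.75: g = 3.7812 > 0 → [-3.75, -3.5]
midpoint -3.625: g = -0.0898 < 0 → [-3.75, -3.625]
midpoint -3.6875: g = 1.7866 > 0 → [-3.6875, -3.625]

[-3.6875, -3.625]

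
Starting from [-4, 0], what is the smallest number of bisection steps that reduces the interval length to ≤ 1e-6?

Width after n steps is 4/2^n. Need 2^n ≥ 4/1e-6 = 4000000.
2^21 = 2097152 < 4000000 ≤ 2^22 = 4194304, so n = 22.

22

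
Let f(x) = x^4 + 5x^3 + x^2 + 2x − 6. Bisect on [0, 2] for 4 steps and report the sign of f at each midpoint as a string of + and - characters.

midpoint 1: f = 3 > 0 → [0, 1]
midpoint 0.5: f = -4.0625 < 0 → [0.5, 1]
midpoint 0.75: f = -1.511719 < 0 → [0.75, 1]
midpoint 0.875: f = 0.4514 > 0 → [0.75, 0.875]

+--+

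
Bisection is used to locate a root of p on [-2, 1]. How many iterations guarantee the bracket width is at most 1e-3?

12

Width after n steps is 3/2^n. Need 2^n ≥ 3/1e-3 = 3000.
2^11 = 2048 < 3000 ≤ 2^12 = 4096, so n = 12.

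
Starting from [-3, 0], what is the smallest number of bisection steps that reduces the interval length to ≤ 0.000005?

20

Width after n steps is 3/2^n. Need 2^n ≥ 3/0.000005 = 600000.
2^19 = 524288 < 600000 ≤ 2^20 = 1048576, so n = 20.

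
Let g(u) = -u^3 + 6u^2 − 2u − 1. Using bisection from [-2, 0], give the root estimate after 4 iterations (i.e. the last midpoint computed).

u = -1 gives g = 8, positive; keep [-1, 0]
u = -0.5 gives g = 1.625, positive; keep [-0.5, 0]
u = -0.25 gives g = -0.109375, negative; keep [-0.5, -0.25]
u = -0.375 gives g = 0.6465, positive; keep [-0.375, -0.25]

-0.375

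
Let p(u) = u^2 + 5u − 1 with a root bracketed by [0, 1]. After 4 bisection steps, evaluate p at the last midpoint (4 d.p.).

midpoint 0.5: p = 1.75 > 0 → [0, 0.5]
midpoint 0.25: p = 0.3125 > 0 → [0, 0.25]
midpoint 0.125: p = -0.359375 < 0 → [0.125, 0.25]
midpoint 0.1875: p = -0.0273 < 0 → [0.1875, 0.25]

-0.0273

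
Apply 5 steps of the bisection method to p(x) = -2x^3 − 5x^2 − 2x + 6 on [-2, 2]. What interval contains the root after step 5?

midpoint 0: p = 6 > 0 → [0, 2]
midpoint 1: p = -3 < 0 → [0, 1]
midpoint 0.5: p = 3.5 > 0 → [0.5, 1]
midpoint 0.75: p = 0.8438 > 0 → [0.75, 1]
midpoint 0.875: p = -0.918 < 0 → [0.75, 0.875]

[0.75, 0.875]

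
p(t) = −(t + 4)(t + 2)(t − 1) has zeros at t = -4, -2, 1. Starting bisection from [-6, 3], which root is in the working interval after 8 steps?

1

m = -1.5, p(m) = 3.125 (+); new bracket [-1.5, 3]
m = 0.75, p(m) = 3.265625 (+); new bracket [0.75, 3]
m = 1.875, p(m) = -19.919922 (−); new bracket [0.75, 1.875]
m = 1.3125, p(m) = -5.4993 (−); new bracket [0.75, 1.3125]
m = 1.03125, p(m) = -0.4766 (−); new bracket [0.75, 1.03125]
m = 0.890625, p(m) = 1.5462 (+); new bracket [0.890625, 1.03125]
m = 0.9609375, p(m) = 0.5738 (+); new bracket [0.9609375, 1.03125]
m = 0.99609375, p(m) = 0.0585 (+); new bracket [0.99609375, 1.03125]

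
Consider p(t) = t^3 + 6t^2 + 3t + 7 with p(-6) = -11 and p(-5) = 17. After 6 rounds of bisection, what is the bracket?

[-5.703125, -5.6875]

midpoint -5.5: p = 5.625 > 0 → [-6, -5.5]
midpoint -5.75: p = -1.984375 < 0 → [-5.75, -5.5]
midpoint -5.625: p = 1.990234 > 0 → [-5.75, -5.625]
midpoint -5.6875: p = 0.0461 > 0 → [-5.75, -5.6875]
midpoint -5.71875: p = -0.9582 < 0 → [-5.71875, -5.6875]
midpoint -5.703125: p = -0.4533 < 0 → [-5.703125, -5.6875]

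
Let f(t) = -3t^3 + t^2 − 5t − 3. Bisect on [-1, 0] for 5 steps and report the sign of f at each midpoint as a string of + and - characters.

+----

m = -0.5, f(m) = 0.125 (+); new bracket [-0.5, 0]
m = -0.25, f(m) = -1.640625 (−); new bracket [-0.5, -0.25]
m = -0.375, f(m) = -0.826172 (−); new bracket [-0.5, -0.375]
m = -0.4375, f(m) = -0.3699 (−); new bracket [-0.5, -0.4375]
m = -0.46875, f(m) = -0.1275 (−); new bracket [-0.5, -0.46875]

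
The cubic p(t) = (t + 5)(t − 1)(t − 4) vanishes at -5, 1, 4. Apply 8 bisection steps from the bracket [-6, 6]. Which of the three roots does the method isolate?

-5

midpoint 0: p = 20 > 0 → [-6, 0]
midpoint -3: p = 56 > 0 → [-6, -3]
midpoint -4.5: p = 23.375 > 0 → [-6, -4.5]
midpoint -5.25: p = -14.4531 < 0 → [-5.25, -4.5]
midpoint -4.875: p = 6.5176 > 0 → [-5.25, -4.875]
midpoint -5.0625: p = -3.4338 < 0 → [-5.0625, -4.875]
midpoint -4.96875: p = 1.6729 > 0 → [-5.0625, -4.96875]
midpoint -5.015625: p = -0.8474 < 0 → [-5.015625, -4.96875]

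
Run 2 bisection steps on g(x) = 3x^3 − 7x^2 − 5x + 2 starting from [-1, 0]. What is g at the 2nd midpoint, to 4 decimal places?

m = -0.5, g(m) = 2.375 (+); new bracket [-1, -0.5]
m = -0.75, g(m) = 0.546875 (+); new bracket [-1, -0.75]

0.5469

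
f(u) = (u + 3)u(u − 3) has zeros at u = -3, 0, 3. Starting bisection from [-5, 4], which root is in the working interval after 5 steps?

m = -0.5, f(m) = 4.375 (+); new bracket [-5, -0.5]
m = -2.75, f(m) = 3.953125 (+); new bracket [-5, -2.75]
m = -3.875, f(m) = -23.310547 (−); new bracket [-3.875, -2.75]
m = -3.3125, f(m) = -6.5344 (−); new bracket [-3.3125, -2.75]
m = -3.03125, f(m) = -0.5713 (−); new bracket [-3.03125, -2.75]

-3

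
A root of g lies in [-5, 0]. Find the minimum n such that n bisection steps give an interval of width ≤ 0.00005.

17

Width after n steps is 5/2^n. Need 2^n ≥ 5/0.00005 = 100000.
2^16 = 65536 < 100000 ≤ 2^17 = 131072, so n = 17.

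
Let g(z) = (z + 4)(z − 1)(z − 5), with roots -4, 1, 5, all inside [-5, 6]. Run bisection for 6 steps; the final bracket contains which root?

g(0.5) = 10.125 > 0, so the root lies in [-5, 0.5]
g(-2.25) = 41.234375 > 0, so the root lies in [-5, -2.25]
g(-3.625) = 14.958984 > 0, so the root lies in [-5, -3.625]
g(-4.3125) = -15.4602 < 0, so the root lies in [-4.3125, -3.625]
g(-3.96875) = 1.3926 > 0, so the root lies in [-4.3125, -3.96875]
g(-4.140625) = -6.6078 < 0, so the root lies in [-4.140625, -3.96875]

-4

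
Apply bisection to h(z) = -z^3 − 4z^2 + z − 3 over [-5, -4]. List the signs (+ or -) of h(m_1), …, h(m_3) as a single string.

+--

z = -4.5 gives h = 2.625, positive; keep [-4.5, -4]
z = -4.25 gives h = -2.734375, negative; keep [-4.5, -4.25]
z = -4.375 gives h = -0.197266, negative; keep [-4.5, -4.375]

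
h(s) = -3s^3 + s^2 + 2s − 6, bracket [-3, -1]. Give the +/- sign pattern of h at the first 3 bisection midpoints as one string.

++-

h(-2) = 18 > 0, so the root lies in [-2, -1]
h(-1.5) = 3.375 > 0, so the root lies in [-1.5, -1]
h(-1.25) = -1.078125 < 0, so the root lies in [-1.5, -1.25]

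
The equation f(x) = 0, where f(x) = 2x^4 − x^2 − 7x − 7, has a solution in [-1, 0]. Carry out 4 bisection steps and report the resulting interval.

midpoint -0.5: f = -3.625 < 0 → [-1, -0.5]
midpoint -0.75: f = -1.679688 < 0 → [-1, -0.75]
midpoint -0.875: f = -0.468262 < 0 → [-1, -0.875]
midpoint -0.9375: f = 0.2285 > 0 → [-0.9375, -0.875]

[-0.9375, -0.875]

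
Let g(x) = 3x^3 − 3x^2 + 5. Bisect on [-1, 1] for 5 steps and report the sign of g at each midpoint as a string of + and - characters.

m = 0, g(m) = 5 (+); new bracket [-1, 0]
m = -0.5, g(m) = 3.875 (+); new bracket [-1, -0.5]
m = -0.75, g(m) = 2.046875 (+); new bracket [-1, -0.75]
m = -0.875, g(m) = 0.6934 (+); new bracket [-1, -0.875]
m = -0.9375, g(m) = -0.1086 (−); new bracket [-0.9375, -0.875]

++++-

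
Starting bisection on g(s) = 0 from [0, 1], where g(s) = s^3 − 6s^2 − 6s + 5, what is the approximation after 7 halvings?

0.5546875

s = 0.5 gives g = 0.625, positive; keep [0.5, 1]
s = 0.75 gives g = -2.453125, negative; keep [0.5, 0.75]
s = 0.625 gives g = -0.849609, negative; keep [0.5, 0.625]
s = 0.5625 gives g = -0.0955, negative; keep [0.5, 0.5625]
s = 0.53125 gives g = 0.2691, positive; keep [0.53125, 0.5625]
s = 0.546875 gives g = 0.0879, positive; keep [0.546875, 0.5625]
s = 0.5546875 gives g = -0.0035, negative; keep [0.546875, 0.5546875]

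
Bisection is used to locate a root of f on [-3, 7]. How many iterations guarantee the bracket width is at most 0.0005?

15

Width after n steps is 10/2^n. Need 2^n ≥ 10/0.0005 = 20000.
2^14 = 16384 < 20000 ≤ 2^15 = 32768, so n = 15.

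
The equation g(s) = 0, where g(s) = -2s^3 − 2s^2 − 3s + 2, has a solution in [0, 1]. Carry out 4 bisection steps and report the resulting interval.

[0.4375, 0.5]

g(0.5) = -0.25 < 0, so the root lies in [0, 0.5]
g(0.25) = 1.09375 > 0, so the root lies in [0.25, 0.5]
g(0.375) = 0.488281 > 0, so the root lies in [0.375, 0.5]
g(0.4375) = 0.1372 > 0, so the root lies in [0.4375, 0.5]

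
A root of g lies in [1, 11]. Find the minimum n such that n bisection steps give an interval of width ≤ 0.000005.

Width after n steps is 10/2^n. Need 2^n ≥ 10/0.000005 = 2000000.
2^20 = 1048576 < 2000000 ≤ 2^21 = 2097152, so n = 21.

21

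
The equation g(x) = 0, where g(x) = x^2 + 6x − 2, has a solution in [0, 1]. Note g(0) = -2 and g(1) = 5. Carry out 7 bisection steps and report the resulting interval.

[0.3125, 0.3203125]

midpoint 0.5: g = 1.25 > 0 → [0, 0.5]
midpoint 0.25: g = -0.4375 < 0 → [0.25, 0.5]
midpoint 0.375: g = 0.390625 > 0 → [0.25, 0.375]
midpoint 0.3125: g = -0.0273 < 0 → [0.3125, 0.375]
midpoint 0.34375: g = 0.1807 > 0 → [0.3125, 0.34375]
midpoint 0.328125: g = 0.0764 > 0 → [0.3125, 0.328125]
midpoint 0.3203125: g = 0.0245 > 0 → [0.3125, 0.3203125]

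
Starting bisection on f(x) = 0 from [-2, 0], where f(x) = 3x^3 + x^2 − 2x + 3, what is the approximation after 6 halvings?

x = -1 gives f = 3, positive; keep [-2, -1]
x = -1.5 gives f = -1.875, negative; keep [-1.5, -1]
x = -1.25 gives f = 1.203125, positive; keep [-1.5, -1.25]
x = -1.375 gives f = -0.1582, negative; keep [-1.375, -1.25]
x = -1.3125 gives f = 0.5647, positive; keep [-1.375, -1.3125]
x = -1.34375 gives f = 0.2141, positive; keep [-1.375, -1.34375]

-1.34375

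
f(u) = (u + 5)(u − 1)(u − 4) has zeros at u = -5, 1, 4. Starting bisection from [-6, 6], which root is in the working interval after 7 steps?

-5

midpoint 0: f = 20 > 0 → [-6, 0]
midpoint -3: f = 56 > 0 → [-6, -3]
midpoint -4.5: f = 23.375 > 0 → [-6, -4.5]
midpoint -5.25: f = -14.4531 < 0 → [-5.25, -4.5]
midpoint -4.875: f = 6.5176 > 0 → [-5.25, -4.875]
midpoint -5.0625: f = -3.4338 < 0 → [-5.0625, -4.875]
midpoint -4.96875: f = 1.6729 > 0 → [-5.0625, -4.96875]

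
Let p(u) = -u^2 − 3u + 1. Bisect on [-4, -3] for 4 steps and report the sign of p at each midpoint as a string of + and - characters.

-+--

midpoint -3.5: p = -0.75 < 0 → [-3.5, -3]
midpoint -3.25: p = 0.1875 > 0 → [-3.5, -3.25]
midpoint -3.375: p = -0.265625 < 0 → [-3.375, -3.25]
midpoint -3.3125: p = -0.0352 < 0 → [-3.3125, -3.25]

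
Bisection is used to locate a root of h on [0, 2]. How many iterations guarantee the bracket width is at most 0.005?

Width after n steps is 2/2^n. Need 2^n ≥ 2/0.005 = 400.
2^8 = 256 < 400 ≤ 2^9 = 512, so n = 9.

9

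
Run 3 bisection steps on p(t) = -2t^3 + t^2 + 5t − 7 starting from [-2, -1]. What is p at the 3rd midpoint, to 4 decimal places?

0.3242

p(-1.5) = -5.5 < 0, so the root lies in [-2, -1.5]
p(-1.75) = -1.96875 < 0, so the root lies in [-2, -1.75]
p(-1.875) = 0.324219 > 0, so the root lies in [-1.875, -1.75]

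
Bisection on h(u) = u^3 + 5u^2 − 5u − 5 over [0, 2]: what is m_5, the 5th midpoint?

1.3125

midpoint 1: h = -4 < 0 → [1, 2]
midpoint 1.5: h = 2.125 > 0 → [1, 1.5]
midpoint 1.25: h = -1.484375 < 0 → [1.25, 1.5]
midpoint 1.375: h = 0.1777 > 0 → [1.25, 1.375]
midpoint 1.3125: h = -0.6882 < 0 → [1.3125, 1.375]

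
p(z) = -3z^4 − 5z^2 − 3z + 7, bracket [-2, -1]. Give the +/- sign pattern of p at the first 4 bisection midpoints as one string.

z = -1.5 gives p = -14.9375, negative; keep [-1.5, -1]
z = -1.25 gives p = -4.386719, negative; keep [-1.25, -1]
z = -1.125 gives p = -0.758545, negative; keep [-1.125, -1]
z = -1.0625 gives p = 0.7197, positive; keep [-1.125, -1.0625]

---+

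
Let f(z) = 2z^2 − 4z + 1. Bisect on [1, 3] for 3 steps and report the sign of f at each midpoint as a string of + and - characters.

+-+

midpoint 2: f = 1 > 0 → [1, 2]
midpoint 1.5: f = -0.5 < 0 → [1.5, 2]
midpoint 1.75: f = 0.125 > 0 → [1.5, 1.75]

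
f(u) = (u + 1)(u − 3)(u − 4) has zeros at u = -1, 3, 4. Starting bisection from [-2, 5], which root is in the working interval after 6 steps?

-1

f(1.5) = 9.375 > 0, so the root lies in [-2, 1.5]
f(-0.25) = 10.359375 > 0, so the root lies in [-2, -0.25]
f(-1.125) = -2.642578 < 0, so the root lies in [-1.125, -0.25]
f(-0.6875) = 5.4016 > 0, so the root lies in [-1.125, -0.6875]
f(-0.90625) = 1.7967 > 0, so the root lies in [-1.125, -0.90625]
f(-1.015625) = -0.3147 < 0, so the root lies in [-1.015625, -0.90625]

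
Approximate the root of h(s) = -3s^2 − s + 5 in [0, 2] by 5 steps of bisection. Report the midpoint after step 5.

1.1875

midpoint 1: h = 1 > 0 → [1, 2]
midpoint 1.5: h = -3.25 < 0 → [1, 1.5]
midpoint 1.25: h = -0.9375 < 0 → [1, 1.25]
midpoint 1.125: h = 0.0781 > 0 → [1.125, 1.25]
midpoint 1.1875: h = -0.418 < 0 → [1.125, 1.1875]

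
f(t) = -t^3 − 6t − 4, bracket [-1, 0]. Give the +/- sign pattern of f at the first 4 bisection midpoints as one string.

t = -0.5 gives f = -0.875, negative; keep [-1, -0.5]
t = -0.75 gives f = 0.921875, positive; keep [-0.75, -0.5]
t = -0.625 gives f = -0.005859, negative; keep [-0.75, -0.625]
t = -0.6875 gives f = 0.45, positive; keep [-0.6875, -0.625]

-+-+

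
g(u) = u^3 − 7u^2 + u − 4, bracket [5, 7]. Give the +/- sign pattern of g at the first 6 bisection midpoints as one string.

-----+

midpoint 6: g = -34 < 0 → [6, 7]
midpoint 6.5: g = -18.625 < 0 → [6.5, 7]
midpoint 6.75: g = -8.640625 < 0 → [6.75, 7]
midpoint 6.875: g = -3.0332 < 0 → [6.875, 7]
midpoint 6.9375: g = -0.0706 < 0 → [6.9375, 7]
midpoint 6.96875: g = 1.4511 > 0 → [6.9375, 6.96875]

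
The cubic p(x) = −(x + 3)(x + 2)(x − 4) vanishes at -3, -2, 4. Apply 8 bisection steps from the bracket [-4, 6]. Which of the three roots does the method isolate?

midpoint 1: p = 36 > 0 → [1, 6]
midpoint 3.5: p = 17.875 > 0 → [3.5, 6]
midpoint 4.75: p = -39.234375 < 0 → [3.5, 4.75]
midpoint 4.125: p = -5.4551 < 0 → [3.5, 4.125]
midpoint 3.8125: p = 7.4246 > 0 → [3.8125, 4.125]
midpoint 3.96875: p = 1.2998 > 0 → [3.96875, 4.125]
midpoint 4.046875: p = -1.9974 < 0 → [3.96875, 4.046875]
midpoint 4.0078125: p = -0.3289 < 0 → [3.96875, 4.0078125]

4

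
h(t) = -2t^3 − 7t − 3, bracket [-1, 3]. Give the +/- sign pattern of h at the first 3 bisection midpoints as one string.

midpoint 1: h = -12 < 0 → [-1, 1]
midpoint 0: h = -3 < 0 → [-1, 0]
midpoint -0.5: h = 0.75 > 0 → [-0.5, 0]

--+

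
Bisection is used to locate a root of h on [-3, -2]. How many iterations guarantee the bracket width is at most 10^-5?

17

Width after n steps is 1/2^n. Need 2^n ≥ 1/10^-5 = 100000.
2^16 = 65536 < 100000 ≤ 2^17 = 131072, so n = 17.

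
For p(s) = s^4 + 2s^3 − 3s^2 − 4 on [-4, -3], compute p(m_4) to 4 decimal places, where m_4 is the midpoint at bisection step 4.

midpoint -3.5: p = 23.5625 > 0 → [-3.5, -3]
midpoint -3.25: p = 7.222656 > 0 → [-3.25, -3]
midpoint -3.125: p = 1.0354 > 0 → [-3.125, -3]
midpoint -3.0625: p = -1.6186 < 0 → [-3.125, -3.0625]

-1.6186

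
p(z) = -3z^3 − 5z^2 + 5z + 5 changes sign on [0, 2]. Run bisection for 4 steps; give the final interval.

midpoint 1: p = 2 > 0 → [1, 2]
midpoint 1.5: p = -8.875 < 0 → [1, 1.5]
midpoint 1.25: p = -2.421875 < 0 → [1, 1.25]
midpoint 1.125: p = 0.0254 > 0 → [1.125, 1.25]

[1.125, 1.25]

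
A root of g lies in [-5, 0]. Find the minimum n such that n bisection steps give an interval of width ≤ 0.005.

Width after n steps is 5/2^n. Need 2^n ≥ 5/0.005 = 1000.
2^9 = 512 < 1000 ≤ 2^10 = 1024, so n = 10.

10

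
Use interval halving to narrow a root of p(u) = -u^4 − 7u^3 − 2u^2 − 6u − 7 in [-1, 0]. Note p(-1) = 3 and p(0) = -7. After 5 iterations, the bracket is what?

p(-0.5) = -3.6875 < 0, so the root lies in [-1, -0.5]
p(-0.75) = -0.988281 < 0, so the root lies in [-1, -0.75]
p(-0.875) = 0.822021 > 0, so the root lies in [-0.875, -0.75]
p(-0.8125) = -0.1265 < 0, so the root lies in [-0.875, -0.8125]
p(-0.84375) = 0.3366 > 0, so the root lies in [-0.84375, -0.8125]

[-0.84375, -0.8125]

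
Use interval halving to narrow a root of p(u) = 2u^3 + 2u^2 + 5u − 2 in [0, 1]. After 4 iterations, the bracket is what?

[0.3125, 0.375]

p(0.5) = 1.25 > 0, so the root lies in [0, 0.5]
p(0.25) = -0.59375 < 0, so the root lies in [0.25, 0.5]
p(0.375) = 0.261719 > 0, so the root lies in [0.25, 0.375]
p(0.3125) = -0.1812 < 0, so the root lies in [0.3125, 0.375]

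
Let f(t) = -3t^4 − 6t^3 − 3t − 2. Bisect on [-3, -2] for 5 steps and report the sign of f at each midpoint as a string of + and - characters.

t = -2.5 gives f = -17.9375, negative; keep [-2.5, -2]
t = -2.25 gives f = -3.792969, negative; keep [-2.25, -2]
t = -2.125 gives f = 0.776611, positive; keep [-2.25, -2.125]
t = -2.1875 gives f = -1.3255, negative; keep [-2.1875, -2.125]
t = -2.15625 gives f = -0.2306, negative; keep [-2.15625, -2.125]

--+--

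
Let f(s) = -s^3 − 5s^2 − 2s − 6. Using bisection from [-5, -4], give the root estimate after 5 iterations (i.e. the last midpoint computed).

midpoint -4.5: f = -7.125 < 0 → [-5, -4.5]
midpoint -4.75: f = -2.140625 < 0 → [-5, -4.75]
midpoint -4.875: f = 0.779297 > 0 → [-4.875, -4.75]
midpoint -4.8125: f = -0.7175 < 0 → [-4.875, -4.8125]
midpoint -4.84375: f = 0.0216 > 0 → [-4.84375, -4.8125]

-4.84375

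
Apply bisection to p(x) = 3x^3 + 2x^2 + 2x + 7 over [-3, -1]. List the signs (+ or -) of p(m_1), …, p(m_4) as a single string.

--++

m = -2, p(m) = -13 (−); new bracket [-2, -1]
m = -1.5, p(m) = -1.625 (−); new bracket [-1.5, -1]
m = -1.25, p(m) = 1.765625 (+); new bracket [-1.5, -1.25]
m = -1.375, p(m) = 0.2324 (+); new bracket [-1.5, -1.375]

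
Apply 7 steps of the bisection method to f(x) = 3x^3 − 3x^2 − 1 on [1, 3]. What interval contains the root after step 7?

f(2) = 11 > 0, so the root lies in [1, 2]
f(1.5) = 2.375 > 0, so the root lies in [1, 1.5]
f(1.25) = 0.171875 > 0, so the root lies in [1, 1.25]
f(1.125) = -0.5254 < 0, so the root lies in [1.125, 1.25]
f(1.1875) = -0.2068 < 0, so the root lies in [1.1875, 1.25]
f(1.21875) = -0.0252 < 0, so the root lies in [1.21875, 1.25]
f(1.234375) = 0.0713 > 0, so the root lies in [1.21875, 1.234375]

[1.21875, 1.234375]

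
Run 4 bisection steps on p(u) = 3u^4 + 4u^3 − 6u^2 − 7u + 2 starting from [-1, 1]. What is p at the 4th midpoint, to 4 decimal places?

1.0398

p(0) = 2 > 0, so the root lies in [0, 1]
p(0.5) = -2.3125 < 0, so the root lies in [0, 0.5]
p(0.25) = -0.050781 < 0, so the root lies in [0, 0.25]
p(0.125) = 1.0398 > 0, so the root lies in [0.125, 0.25]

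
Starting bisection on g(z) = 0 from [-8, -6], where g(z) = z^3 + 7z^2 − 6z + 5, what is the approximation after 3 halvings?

-7.75

m = -7, g(m) = 47 (+); new bracket [-8, -7]
m = -7.5, g(m) = 21.875 (+); new bracket [-8, -7.5]
m = -7.75, g(m) = 6.453125 (+); new bracket [-8, -7.75]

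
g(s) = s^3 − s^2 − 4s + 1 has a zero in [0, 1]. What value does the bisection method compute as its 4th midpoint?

midpoint 0.5: g = -1.125 < 0 → [0, 0.5]
midpoint 0.25: g = -0.046875 < 0 → [0, 0.25]
midpoint 0.125: g = 0.486328 > 0 → [0.125, 0.25]
midpoint 0.1875: g = 0.2214 > 0 → [0.1875, 0.25]

0.1875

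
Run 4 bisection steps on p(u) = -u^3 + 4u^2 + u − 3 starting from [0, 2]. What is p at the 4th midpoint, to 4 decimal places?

p(1) = 1 > 0, so the root lies in [0, 1]
p(0.5) = -1.625 < 0, so the root lies in [0.5, 1]
p(0.75) = -0.421875 < 0, so the root lies in [0.75, 1]
p(0.875) = 0.2676 > 0, so the root lies in [0.75, 0.875]

0.2676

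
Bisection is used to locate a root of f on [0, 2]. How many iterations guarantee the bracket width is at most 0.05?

Width after n steps is 2/2^n. Need 2^n ≥ 2/0.05 = 40.
2^5 = 32 < 40 ≤ 2^6 = 64, so n = 6.

6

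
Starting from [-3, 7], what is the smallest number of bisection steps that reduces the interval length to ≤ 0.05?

8

Width after n steps is 10/2^n. Need 2^n ≥ 10/0.05 = 200.
2^7 = 128 < 200 ≤ 2^8 = 256, so n = 8.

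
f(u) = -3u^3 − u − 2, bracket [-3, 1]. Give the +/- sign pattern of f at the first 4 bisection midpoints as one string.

f(-1) = 2 > 0, so the root lies in [-1, 1]
f(0) = -2 < 0, so the root lies in [-1, 0]
f(-0.5) = -1.125 < 0, so the root lies in [-1, -0.5]
f(-0.75) = 0.0156 > 0, so the root lies in [-0.75, -0.5]

+--+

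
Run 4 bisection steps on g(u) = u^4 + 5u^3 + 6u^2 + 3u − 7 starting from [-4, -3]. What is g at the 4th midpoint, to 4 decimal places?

-2.2871

u = -3.5 gives g = -8.3125, negative; keep [-4, -3.5]
u = -3.75 gives g = 0.207031, positive; keep [-3.75, -3.5]
u = -3.625 gives g = -4.529053, negative; keep [-3.75, -3.625]
u = -3.6875 gives g = -2.2871, negative; keep [-3.75, -3.6875]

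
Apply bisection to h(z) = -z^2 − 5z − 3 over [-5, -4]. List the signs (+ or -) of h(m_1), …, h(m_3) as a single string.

-+-

midpoint -4.5: h = -0.75 < 0 → [-4.5, -4]
midpoint -4.25: h = 0.1875 > 0 → [-4.5, -4.25]
midpoint -4.375: h = -0.265625 < 0 → [-4.375, -4.25]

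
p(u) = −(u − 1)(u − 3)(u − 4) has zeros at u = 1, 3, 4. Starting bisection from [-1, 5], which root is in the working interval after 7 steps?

1

p(2) = -2 < 0, so the root lies in [-1, 2]
p(0.5) = 4.375 > 0, so the root lies in [0.5, 2]
p(1.25) = -1.203125 < 0, so the root lies in [0.5, 1.25]
p(0.875) = 0.8301 > 0, so the root lies in [0.875, 1.25]
p(1.0625) = -0.3557 < 0, so the root lies in [0.875, 1.0625]
p(0.96875) = 0.1924 > 0, so the root lies in [0.96875, 1.0625]
p(1.015625) = -0.0925 < 0, so the root lies in [0.96875, 1.015625]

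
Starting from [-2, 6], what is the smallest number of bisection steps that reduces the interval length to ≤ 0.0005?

14

Width after n steps is 8/2^n. Need 2^n ≥ 8/0.0005 = 16000.
2^13 = 8192 < 16000 ≤ 2^14 = 16384, so n = 14.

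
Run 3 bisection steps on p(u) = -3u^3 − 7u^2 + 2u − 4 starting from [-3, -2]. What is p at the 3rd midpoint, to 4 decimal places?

3.6816

p(-2.5) = -5.875 < 0, so the root lies in [-3, -2.5]
p(-2.75) = -0.046875 < 0, so the root lies in [-3, -2.75]
p(-2.875) = 3.681641 > 0, so the root lies in [-2.875, -2.75]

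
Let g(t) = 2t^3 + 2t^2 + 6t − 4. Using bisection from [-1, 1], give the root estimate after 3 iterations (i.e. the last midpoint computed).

0.75

midpoint 0: g = -4 < 0 → [0, 1]
midpoint 0.5: g = -0.25 < 0 → [0.5, 1]
midpoint 0.75: g = 2.46875 > 0 → [0.5, 0.75]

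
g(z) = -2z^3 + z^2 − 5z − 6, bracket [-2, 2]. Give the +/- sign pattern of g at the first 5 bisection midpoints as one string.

-+--+

midpoint 0: g = -6 < 0 → [-2, 0]
midpoint -1: g = 2 > 0 → [-1, 0]
midpoint -0.5: g = -3 < 0 → [-1, -0.5]
midpoint -0.75: g = -0.8438 < 0 → [-1, -0.75]
midpoint -0.875: g = 0.4805 > 0 → [-0.875, -0.75]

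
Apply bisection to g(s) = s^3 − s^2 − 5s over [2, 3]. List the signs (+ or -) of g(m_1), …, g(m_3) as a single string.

g(2.5) = -3.125 < 0, so the root lies in [2.5, 3]
g(2.75) = -0.515625 < 0, so the root lies in [2.75, 3]
g(2.875) = 1.123047 > 0, so the root lies in [2.75, 2.875]

--+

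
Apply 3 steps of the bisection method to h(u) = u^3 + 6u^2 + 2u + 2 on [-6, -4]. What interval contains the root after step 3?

[-5.75, -5.5]

m = -5, h(m) = 17 (+); new bracket [-6, -5]
m = -5.5, h(m) = 6.125 (+); new bracket [-6, -5.5]
m = -5.75, h(m) = -1.234375 (−); new bracket [-5.75, -5.5]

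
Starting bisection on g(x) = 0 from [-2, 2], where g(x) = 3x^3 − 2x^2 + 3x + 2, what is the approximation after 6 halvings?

-0.4375

m = 0, g(m) = 2 (+); new bracket [-2, 0]
m = -1, g(m) = -6 (−); new bracket [-1, 0]
m = -0.5, g(m) = -0.375 (−); new bracket [-0.5, 0]
m = -0.25, g(m) = 1.0781 (+); new bracket [-0.5, -0.25]
m = -0.375, g(m) = 0.4355 (+); new bracket [-0.5, -0.375]
m = -0.4375, g(m) = 0.0535 (+); new bracket [-0.5, -0.4375]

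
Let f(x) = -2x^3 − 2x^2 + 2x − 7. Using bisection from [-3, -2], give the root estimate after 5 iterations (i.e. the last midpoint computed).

f(-2.5) = 6.75 > 0, so the root lies in [-2.5, -2]
f(-2.25) = 1.15625 > 0, so the root lies in [-2.25, -2]
f(-2.125) = -1.089844 < 0, so the root lies in [-2.25, -2.125]
f(-2.1875) = -0.0103 < 0, so the root lies in [-2.25, -2.1875]
f(-2.21875) = 0.562 > 0, so the root lies in [-2.21875, -2.1875]

-2.21875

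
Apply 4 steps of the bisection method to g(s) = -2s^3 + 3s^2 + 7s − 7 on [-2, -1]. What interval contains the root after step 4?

[-1.75, -1.6875]

midpoint -1.5: g = -4 < 0 → [-2, -1.5]
midpoint -1.75: g = 0.65625 > 0 → [-1.75, -1.5]
midpoint -1.625: g = -1.871094 < 0 → [-1.75, -1.625]
midpoint -1.6875: g = -0.6587 < 0 → [-1.75, -1.6875]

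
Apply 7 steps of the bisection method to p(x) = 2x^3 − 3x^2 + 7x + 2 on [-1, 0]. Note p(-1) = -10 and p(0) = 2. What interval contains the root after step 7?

x = -0.5 gives p = -2.5, negative; keep [-0.5, 0]
x = -0.25 gives p = 0.03125, positive; keep [-0.5, -0.25]
x = -0.375 gives p = -1.152344, negative; keep [-0.375, -0.25]
x = -0.3125 gives p = -0.5415, negative; keep [-0.3125, -0.25]
x = -0.28125 gives p = -0.2505, negative; keep [-0.28125, -0.25]
x = -0.265625 gives p = -0.1085, negative; keep [-0.265625, -0.25]
x = -0.2578125 gives p = -0.0384, negative; keep [-0.2578125, -0.25]

[-0.2578125, -0.25]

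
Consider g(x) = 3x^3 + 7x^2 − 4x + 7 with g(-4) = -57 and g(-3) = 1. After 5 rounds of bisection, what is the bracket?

[-3.03125, -3]

m = -3.5, g(m) = -21.875 (−); new bracket [-3.5, -3]
m = -3.25, g(m) = -9.046875 (−); new bracket [-3.25, -3]
m = -3.125, g(m) = -3.693359 (−); new bracket [-3.125, -3]
m = -3.0625, g(m) = -1.2664 (−); new bracket [-3.0625, -3]
m = -3.03125, g(m) = -0.1134 (−); new bracket [-3.03125, -3]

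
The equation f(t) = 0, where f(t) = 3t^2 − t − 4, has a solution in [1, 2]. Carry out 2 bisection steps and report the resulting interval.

[1.25, 1.5]

t = 1.5 gives f = 1.25, positive; keep [1, 1.5]
t = 1.25 gives f = -0.5625, negative; keep [1.25, 1.5]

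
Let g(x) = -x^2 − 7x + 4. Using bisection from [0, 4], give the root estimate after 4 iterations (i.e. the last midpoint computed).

0.75

x = 2 gives g = -14, negative; keep [0, 2]
x = 1 gives g = -4, negative; keep [0, 1]
x = 0.5 gives g = 0.25, positive; keep [0.5, 1]
x = 0.75 gives g = -1.8125, negative; keep [0.5, 0.75]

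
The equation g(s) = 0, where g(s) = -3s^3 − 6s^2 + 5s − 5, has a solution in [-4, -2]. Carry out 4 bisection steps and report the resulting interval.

s = -3 gives g = 7, positive; keep [-3, -2]
s = -2.5 gives g = -8.125, negative; keep [-3, -2.5]
s = -2.75 gives g = -1.734375, negative; keep [-3, -2.75]
s = -2.875 gives g = 2.3223, positive; keep [-2.875, -2.75]

[-2.875, -2.75]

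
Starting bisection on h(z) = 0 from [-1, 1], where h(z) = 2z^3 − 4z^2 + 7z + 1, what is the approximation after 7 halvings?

midpoint 0: h = 1 > 0 → [-1, 0]
midpoint -0.5: h = -3.75 < 0 → [-0.5, 0]
midpoint -0.25: h = -1.03125 < 0 → [-0.25, 0]
midpoint -0.125: h = 0.0586 > 0 → [-0.25, -0.125]
midpoint -0.1875: h = -0.4663 < 0 → [-0.1875, -0.125]
midpoint -0.15625: h = -0.199 < 0 → [-0.15625, -0.125]
midpoint -0.140625: h = -0.069 < 0 → [-0.140625, -0.125]

-0.140625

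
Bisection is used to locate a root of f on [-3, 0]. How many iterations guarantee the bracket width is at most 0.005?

10

Width after n steps is 3/2^n. Need 2^n ≥ 3/0.005 = 600.
2^9 = 512 < 600 ≤ 2^10 = 1024, so n = 10.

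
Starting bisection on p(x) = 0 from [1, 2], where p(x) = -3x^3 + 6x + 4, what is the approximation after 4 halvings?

x = 1.5 gives p = 2.875, positive; keep [1.5, 2]
x = 1.75 gives p = -1.578125, negative; keep [1.5, 1.75]
x = 1.625 gives p = 0.876953, positive; keep [1.625, 1.75]
x = 1.6875 gives p = -0.2913, negative; keep [1.625, 1.6875]

1.6875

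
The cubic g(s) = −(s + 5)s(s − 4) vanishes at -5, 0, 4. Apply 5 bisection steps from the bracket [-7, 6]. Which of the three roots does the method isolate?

s = -0.5 gives g = -10.125, negative; keep [-7, -0.5]
s = -3.75 gives g = -36.328125, negative; keep [-7, -3.75]
s = -5.375 gives g = 18.896484, positive; keep [-5.375, -3.75]
s = -4.5625 gives g = -17.0916, negative; keep [-5.375, -4.5625]
s = -4.96875 gives g = -1.3926, negative; keep [-5.375, -4.96875]

-5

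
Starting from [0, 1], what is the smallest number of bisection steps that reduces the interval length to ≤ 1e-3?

Width after n steps is 1/2^n. Need 2^n ≥ 1/1e-3 = 1000.
2^9 = 512 < 1000 ≤ 2^10 = 1024, so n = 10.

10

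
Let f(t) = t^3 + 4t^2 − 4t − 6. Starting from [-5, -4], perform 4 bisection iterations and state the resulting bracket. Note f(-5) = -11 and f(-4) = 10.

[-4.625, -4.5625]

midpoint -4.5: f = 1.875 > 0 → [-5, -4.5]
midpoint -4.75: f = -3.921875 < 0 → [-4.75, -4.5]
midpoint -4.625: f = -0.869141 < 0 → [-4.625, -4.5]
midpoint -4.5625: f = 0.5408 > 0 → [-4.625, -4.5625]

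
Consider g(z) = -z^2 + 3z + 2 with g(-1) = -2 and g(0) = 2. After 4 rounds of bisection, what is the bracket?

[-0.5625, -0.5]

midpoint -0.5: g = 0.25 > 0 → [-1, -0.5]
midpoint -0.75: g = -0.8125 < 0 → [-0.75, -0.5]
midpoint -0.625: g = -0.265625 < 0 → [-0.625, -0.5]
midpoint -0.5625: g = -0.0039 < 0 → [-0.5625, -0.5]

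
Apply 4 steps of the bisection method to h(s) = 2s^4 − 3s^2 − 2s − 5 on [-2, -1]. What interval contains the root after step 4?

[-1.4375, -1.375]

h(-1.5) = 1.375 > 0, so the root lies in [-1.5, -1]
h(-1.25) = -2.304688 < 0, so the root lies in [-1.5, -1.25]
h(-1.375) = -0.772949 < 0, so the root lies in [-1.5, -1.375]
h(-1.4375) = 0.2159 > 0, so the root lies in [-1.4375, -1.375]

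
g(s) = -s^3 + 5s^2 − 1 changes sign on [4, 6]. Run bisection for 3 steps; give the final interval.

[4.75, 5]

midpoint 5: g = -1 < 0 → [4, 5]
midpoint 4.5: g = 9.125 > 0 → [4.5, 5]
midpoint 4.75: g = 4.640625 > 0 → [4.75, 5]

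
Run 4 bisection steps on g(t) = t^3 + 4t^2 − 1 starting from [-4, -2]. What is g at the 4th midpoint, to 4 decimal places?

0.8770

g(-3) = 8 > 0, so the root lies in [-4, -3]
g(-3.5) = 5.125 > 0, so the root lies in [-4, -3.5]
g(-3.75) = 2.515625 > 0, so the root lies in [-4, -3.75]
g(-3.875) = 0.877 > 0, so the root lies in [-4, -3.875]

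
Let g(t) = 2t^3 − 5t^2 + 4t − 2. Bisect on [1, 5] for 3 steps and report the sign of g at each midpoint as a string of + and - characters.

++-

g(3) = 19 > 0, so the root lies in [1, 3]
g(2) = 2 > 0, so the root lies in [1, 2]
g(1.5) = -0.5 < 0, so the root lies in [1.5, 2]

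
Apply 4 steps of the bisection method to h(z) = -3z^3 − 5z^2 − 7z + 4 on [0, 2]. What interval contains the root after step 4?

[0.375, 0.5]

z = 1 gives h = -11, negative; keep [0, 1]
z = 0.5 gives h = -1.125, negative; keep [0, 0.5]
z = 0.25 gives h = 1.890625, positive; keep [0.25, 0.5]
z = 0.375 gives h = 0.5137, positive; keep [0.375, 0.5]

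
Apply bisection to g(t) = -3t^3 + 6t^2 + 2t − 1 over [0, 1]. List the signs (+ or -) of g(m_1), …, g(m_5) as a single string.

g(0.5) = 1.125 > 0, so the root lies in [0, 0.5]
g(0.25) = -0.171875 < 0, so the root lies in [0.25, 0.5]
g(0.375) = 0.435547 > 0, so the root lies in [0.25, 0.375]
g(0.3125) = 0.1194 > 0, so the root lies in [0.25, 0.3125]
g(0.28125) = -0.0296 < 0, so the root lies in [0.28125, 0.3125]

+-++-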